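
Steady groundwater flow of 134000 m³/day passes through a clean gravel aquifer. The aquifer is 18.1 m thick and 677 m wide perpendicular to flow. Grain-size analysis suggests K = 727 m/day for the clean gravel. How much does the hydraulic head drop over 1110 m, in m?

16.7

Cross-sectional area A = 677 × 18.1 = 12254 m².
From Q = K·A·i, i = Q / (K·A) = 134000 / (727.0 × 12254) = 0.01504.
Head loss Δh = i · L = 0.01504 × 1110 = 16.70 m.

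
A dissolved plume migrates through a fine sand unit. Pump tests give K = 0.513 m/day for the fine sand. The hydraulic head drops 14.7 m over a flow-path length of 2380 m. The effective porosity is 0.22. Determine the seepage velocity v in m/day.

0.0144

Hydraulic gradient i = Δh / L = 14.7 / 2380 = 0.006176.
Darcy flux q = K · i = 0.5130 × 0.006176 = 0.003169 m/day.
Seepage velocity v = q / n_e = 0.003169 / 0.22 = 0.01440 m/day.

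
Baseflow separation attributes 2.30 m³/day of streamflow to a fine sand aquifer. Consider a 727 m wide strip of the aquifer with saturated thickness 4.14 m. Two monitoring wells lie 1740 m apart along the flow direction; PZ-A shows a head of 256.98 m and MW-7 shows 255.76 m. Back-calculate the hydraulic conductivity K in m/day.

Cross-sectional area A = 727 × 4.14 = 3010 m².
Hydraulic gradient i = (256.98 − 255.76) / 1740 = 1.22 / 1740 = 0.0007011.
From Q = K·A·i, K = Q / (A·i) = 2.30 / (3010 × 0.0007011) = 1.090 m/day.

1.09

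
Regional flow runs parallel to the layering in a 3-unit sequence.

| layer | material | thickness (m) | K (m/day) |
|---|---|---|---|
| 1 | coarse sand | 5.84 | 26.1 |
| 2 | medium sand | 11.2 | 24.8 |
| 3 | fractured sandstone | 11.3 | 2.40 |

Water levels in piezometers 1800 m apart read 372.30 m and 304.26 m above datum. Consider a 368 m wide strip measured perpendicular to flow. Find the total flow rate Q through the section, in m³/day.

6360

Flow is parallel to layering, so each bed carries its own Darcy discharge and the transmissivities add.
Σ(K_i·b_i) = 26.1×5.84 + 24.8×11.2 + 2.40×11.3 = 457.3 m²/day.
Hydraulic gradient i = (372.30 − 304.26) / 1800 = 68.04 / 1800 = 0.03780.
Q = Σ(K_i·b_i) · W · i = 457.3 × 368 × 0.03780 = 6361 m³/day.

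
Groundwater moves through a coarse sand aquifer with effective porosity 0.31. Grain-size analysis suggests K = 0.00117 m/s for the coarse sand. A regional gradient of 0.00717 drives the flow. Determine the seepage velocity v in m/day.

Convert K: 0.00117 m/s × 86400 = 101.1 m/day.
Hydraulic gradient i = 0.00717.
Darcy flux q = K · i = 101.1 × 0.007170 = 0.7248 m/day.
Seepage velocity v = q / n_e = 0.7248 / 0.31 = 2.338 m/day.

2.34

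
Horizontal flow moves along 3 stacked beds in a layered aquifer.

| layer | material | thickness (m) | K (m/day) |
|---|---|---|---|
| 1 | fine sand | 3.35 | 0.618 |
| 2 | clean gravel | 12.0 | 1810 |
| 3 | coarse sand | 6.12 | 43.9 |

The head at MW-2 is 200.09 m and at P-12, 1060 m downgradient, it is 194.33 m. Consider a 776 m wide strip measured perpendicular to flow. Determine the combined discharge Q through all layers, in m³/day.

92700

Flow is parallel to layering, so each bed carries its own Darcy discharge and the transmissivities add.
Σ(K_i·b_i) = 0.618×3.35 + 1810×12.0 + 43.9×6.12 = 21991 m²/day.
Hydraulic gradient i = (200.09 − 194.33) / 1060 = 5.76 / 1060 = 0.005434.
Q = Σ(K_i·b_i) · W · i = 21991 × 776 × 0.005434 = 92730 m³/day.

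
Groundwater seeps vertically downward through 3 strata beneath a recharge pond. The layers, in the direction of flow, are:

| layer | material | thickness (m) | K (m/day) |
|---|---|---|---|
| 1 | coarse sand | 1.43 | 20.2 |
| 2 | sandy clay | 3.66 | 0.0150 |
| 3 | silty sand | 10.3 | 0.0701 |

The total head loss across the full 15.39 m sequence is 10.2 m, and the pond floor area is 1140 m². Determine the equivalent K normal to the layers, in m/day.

Flow is perpendicular to layering, so the layers act in series and the equivalent K is the thickness-weighted harmonic mean.
Total thickness L = 1.43 + 3.66 + 10.3 = 15.39 m.
Σ(b_i/K_i) = 1.43/20.2 + 3.66/0.0150 + 10.3/0.0701 = 391.0 d.
K_eq = L / Σ(b_i/K_i) = 15.39 / 391.0 = 0.03936 m/day.

0.0394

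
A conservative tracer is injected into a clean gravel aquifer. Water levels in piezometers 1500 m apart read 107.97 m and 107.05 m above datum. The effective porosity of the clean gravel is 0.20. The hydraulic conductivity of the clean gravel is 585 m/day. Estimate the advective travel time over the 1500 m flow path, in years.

Hydraulic gradient i = (107.97 − 107.05) / 1500 = 0.92 / 1500 = 0.0006133.
Darcy flux q = K · i = 585.0 × 0.0006133 = 0.3588 m/day.
Seepage velocity v = q / n_e = 0.3588 / 0.20 = 1.794 m/day.
Travel time t = L / v = 1500 / 1.794 = 836.1 days = 2.289 years.

2.29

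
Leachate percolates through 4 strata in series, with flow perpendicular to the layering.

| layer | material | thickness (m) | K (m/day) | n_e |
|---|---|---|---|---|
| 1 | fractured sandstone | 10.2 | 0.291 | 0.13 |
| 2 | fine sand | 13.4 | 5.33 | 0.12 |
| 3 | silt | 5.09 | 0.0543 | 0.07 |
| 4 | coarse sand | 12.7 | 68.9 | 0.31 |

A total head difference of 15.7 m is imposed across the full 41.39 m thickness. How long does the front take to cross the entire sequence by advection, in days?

With flow normal to the layers, continuity requires the same specific discharge q through every layer.
Σ(b_i/K_i) = 10.2/0.291 + 13.4/5.33 + 5.09/0.0543 + 12.7/68.9 = 131.5 d.
q = Δh / Σ(b_i/K_i) = 15.7 / 131.5 = 0.1194 m/day.
In each layer the seepage velocity is v_i = q/n_i, so the layer transit time is t_i = b_i·n_i / q:
  layer 1 (fractured sandstone): t_1 = 10.2 × 0.13 / 0.1194 = 11.11 d
  layer 2 (fine sand): t_2 = 13.4 × 0.12 / 0.1194 = 13.47 d
  layer 3 (silt): t_3 = 5.09 × 0.07 / 0.1194 = 2.984 d
  layer 4 (coarse sand): t_4 = 12.7 × 0.31 / 0.1194 = 32.97 d
Total t = Σ t_i = 60.53 days.

60.5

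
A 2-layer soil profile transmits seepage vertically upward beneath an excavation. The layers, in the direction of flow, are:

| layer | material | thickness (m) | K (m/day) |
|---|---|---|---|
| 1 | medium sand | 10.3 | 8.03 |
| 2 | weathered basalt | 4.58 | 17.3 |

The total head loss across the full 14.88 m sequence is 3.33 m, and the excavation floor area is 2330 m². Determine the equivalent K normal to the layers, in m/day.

9.62

Flow is perpendicular to layering, so the layers act in series and the equivalent K is the thickness-weighted harmonic mean.
Total thickness L = 10.3 + 4.58 = 14.88 m.
Σ(b_i/K_i) = 10.3/8.03 + 4.58/17.3 = 1.547 d.
K_eq = L / Σ(b_i/K_i) = 14.88 / 1.547 = 9.616 m/day.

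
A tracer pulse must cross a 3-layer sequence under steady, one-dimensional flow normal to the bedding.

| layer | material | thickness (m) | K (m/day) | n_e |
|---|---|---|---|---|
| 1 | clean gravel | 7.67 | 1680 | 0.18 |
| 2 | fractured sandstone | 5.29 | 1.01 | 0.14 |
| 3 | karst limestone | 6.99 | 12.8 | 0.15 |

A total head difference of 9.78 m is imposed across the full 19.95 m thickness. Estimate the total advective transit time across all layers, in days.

1.88

With flow normal to the layers, continuity requires the same specific discharge q through every layer.
Σ(b_i/K_i) = 7.67/1680 + 5.29/1.01 + 6.99/12.8 = 5.788 d.
q = Δh / Σ(b_i/K_i) = 9.78 / 5.788 = 1.690 m/day.
In each layer the seepage velocity is v_i = q/n_i, so the layer transit time is t_i = b_i·n_i / q:
  layer 1 (clean gravel): t_1 = 7.67 × 0.18 / 1.690 = 0.8171 d
  layer 2 (fractured sandstone): t_2 = 5.29 × 0.14 / 1.690 = 0.4383 d
  layer 3 (karst limestone): t_3 = 6.99 × 0.15 / 1.690 = 0.6206 d
Total t = Σ t_i = 1.876 days.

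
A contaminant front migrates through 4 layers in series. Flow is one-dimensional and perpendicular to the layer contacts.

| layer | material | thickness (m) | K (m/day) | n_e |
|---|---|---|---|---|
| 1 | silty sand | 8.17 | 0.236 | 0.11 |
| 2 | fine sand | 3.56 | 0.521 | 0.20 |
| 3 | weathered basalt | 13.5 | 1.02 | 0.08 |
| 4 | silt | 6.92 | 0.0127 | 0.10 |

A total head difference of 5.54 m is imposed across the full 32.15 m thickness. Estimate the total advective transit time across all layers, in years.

With flow normal to the layers, continuity requires the same specific discharge q through every layer.
Σ(b_i/K_i) = 8.17/0.236 + 3.56/0.521 + 13.5/1.02 + 6.92/0.0127 = 599.6 d.
q = Δh / Σ(b_i/K_i) = 5.54 / 599.6 = 0.009240 m/day.
In each layer the seepage velocity is v_i = q/n_i, so the layer transit time is t_i = b_i·n_i / q:
  layer 1 (silty sand): t_1 = 8.17 × 0.11 / 0.009240 = 97.26 d
  layer 2 (fine sand): t_2 = 3.56 × 0.20 / 0.009240 = 77.06 d
  layer 3 (weathered basalt): t_3 = 13.5 × 0.08 / 0.009240 = 116.9 d
  layer 4 (silt): t_4 = 6.92 × 0.10 / 0.009240 = 74.89 d
Total t = Σ t_i = 366.1 days = 1.002 years.

1.00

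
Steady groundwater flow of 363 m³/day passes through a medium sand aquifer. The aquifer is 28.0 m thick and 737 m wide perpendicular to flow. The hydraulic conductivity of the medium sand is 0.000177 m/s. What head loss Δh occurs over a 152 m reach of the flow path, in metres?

Convert K: 0.000177 m/s × 86400 = 15.29 m/day.
Cross-sectional area A = 737 × 28.0 = 20636 m².
From Q = K·A·i, i = Q / (K·A) = 363 / (15.29 × 20636) = 0.001150.
Head loss Δh = i · L = 0.001150 × 152 = 0.1748 m.

0.175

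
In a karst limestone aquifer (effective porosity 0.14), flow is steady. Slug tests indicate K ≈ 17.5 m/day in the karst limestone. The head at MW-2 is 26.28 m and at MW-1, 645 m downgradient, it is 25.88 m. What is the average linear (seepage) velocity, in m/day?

Hydraulic gradient i = (26.28 − 25.88) / 645 = 0.4 / 645 = 0.0006202.
Darcy flux q = K · i = 17.50 × 0.0006202 = 0.01085 m/day.
Seepage velocity v = q / n_e = 0.01085 / 0.14 = 0.07752 m/day.

0.0775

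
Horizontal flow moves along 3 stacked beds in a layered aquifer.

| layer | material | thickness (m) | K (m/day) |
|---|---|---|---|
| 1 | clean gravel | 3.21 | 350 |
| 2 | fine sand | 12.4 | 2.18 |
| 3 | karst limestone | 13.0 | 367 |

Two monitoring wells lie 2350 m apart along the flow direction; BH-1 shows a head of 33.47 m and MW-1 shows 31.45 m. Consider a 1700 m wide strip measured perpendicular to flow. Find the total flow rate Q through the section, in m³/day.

Flow is parallel to layering, so each bed carries its own Darcy discharge and the transmissivities add.
Σ(K_i·b_i) = 350×3.21 + 2.18×12.4 + 367×13.0 = 5922 m²/day.
Hydraulic gradient i = (33.47 − 31.45) / 2350 = 2.02 / 2350 = 0.0008596.
Q = Σ(K_i·b_i) · W · i = 5922 × 1700 × 0.0008596 = 8653 m³/day.

8650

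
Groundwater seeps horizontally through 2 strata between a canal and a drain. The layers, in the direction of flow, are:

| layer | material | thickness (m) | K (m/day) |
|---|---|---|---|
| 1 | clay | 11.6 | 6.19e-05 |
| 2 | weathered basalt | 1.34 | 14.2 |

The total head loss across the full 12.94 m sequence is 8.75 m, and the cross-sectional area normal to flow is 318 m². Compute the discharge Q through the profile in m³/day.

0.0148

Flow is perpendicular to layering, so the layers act in series and the equivalent K is the thickness-weighted harmonic mean.
Total thickness L = 11.6 + 1.34 = 12.94 m.
Σ(b_i/K_i) = 11.6/6.19e-05 + 1.34/14.2 = 1.874e+05 d.
K_eq = L / Σ(b_i/K_i) = 12.94 / 1.874e+05 = 6.905e-05 m/day.
Q = K_eq · A · (Δh/L) = 6.905e-05 × 318 × (8.75/12.94) = 0.01485 m³/day.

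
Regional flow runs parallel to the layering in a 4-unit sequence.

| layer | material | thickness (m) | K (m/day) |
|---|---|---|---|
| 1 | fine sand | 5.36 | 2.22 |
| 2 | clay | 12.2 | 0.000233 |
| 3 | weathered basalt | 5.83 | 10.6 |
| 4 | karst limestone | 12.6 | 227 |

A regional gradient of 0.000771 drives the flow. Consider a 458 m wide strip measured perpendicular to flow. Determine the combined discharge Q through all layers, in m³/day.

1040

Flow is parallel to layering, so each bed carries its own Darcy discharge and the transmissivities add.
Σ(K_i·b_i) = 2.22×5.36 + 0.000233×12.2 + 10.6×5.83 + 227×12.6 = 2934 m²/day.
Hydraulic gradient i = 0.000771.
Q = Σ(K_i·b_i) · W · i = 2934 × 458 × 0.0007710 = 1036 m³/day.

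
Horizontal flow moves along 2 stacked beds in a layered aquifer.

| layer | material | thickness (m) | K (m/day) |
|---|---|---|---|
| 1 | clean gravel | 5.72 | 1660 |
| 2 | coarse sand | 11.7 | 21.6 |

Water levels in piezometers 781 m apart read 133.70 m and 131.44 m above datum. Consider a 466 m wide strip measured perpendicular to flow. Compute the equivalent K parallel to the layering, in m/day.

560

Flow is parallel to layering, so each bed carries its own Darcy discharge and the transmissivities add.
Σ(K_i·b_i) = 1660×5.72 + 21.6×11.7 = 9748 m²/day.
Total thickness b = 17.42 m, so K_eq = Σ(K_i·b_i)/b = 559.6 m/day.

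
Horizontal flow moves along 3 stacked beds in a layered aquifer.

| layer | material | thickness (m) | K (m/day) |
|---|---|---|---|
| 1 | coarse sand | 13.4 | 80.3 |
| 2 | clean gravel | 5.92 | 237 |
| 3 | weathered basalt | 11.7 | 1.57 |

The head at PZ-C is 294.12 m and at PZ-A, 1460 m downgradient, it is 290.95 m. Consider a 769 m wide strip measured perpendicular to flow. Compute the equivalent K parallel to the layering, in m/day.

80.5

Flow is parallel to layering, so each bed carries its own Darcy discharge and the transmissivities add.
Σ(K_i·b_i) = 80.3×13.4 + 237×5.92 + 1.57×11.7 = 2497 m²/day.
Total thickness b = 31.02 m, so K_eq = Σ(K_i·b_i)/b = 80.51 m/day.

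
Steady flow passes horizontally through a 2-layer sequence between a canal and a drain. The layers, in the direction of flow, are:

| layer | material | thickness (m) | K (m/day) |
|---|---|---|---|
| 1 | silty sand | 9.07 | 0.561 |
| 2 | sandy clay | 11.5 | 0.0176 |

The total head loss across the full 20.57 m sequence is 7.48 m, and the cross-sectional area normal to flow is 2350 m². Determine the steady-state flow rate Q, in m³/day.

Flow is perpendicular to layering, so the layers act in series and the equivalent K is the thickness-weighted harmonic mean.
Total thickness L = 9.07 + 11.5 = 20.57 m.
Σ(b_i/K_i) = 9.07/0.561 + 11.5/0.0176 = 669.6 d.
K_eq = L / Σ(b_i/K_i) = 20.57 / 669.6 = 0.03072 m/day.
Q = K_eq · A · (Δh/L) = 0.03072 × 2350 × (7.48/20.57) = 26.25 m³/day.

26.3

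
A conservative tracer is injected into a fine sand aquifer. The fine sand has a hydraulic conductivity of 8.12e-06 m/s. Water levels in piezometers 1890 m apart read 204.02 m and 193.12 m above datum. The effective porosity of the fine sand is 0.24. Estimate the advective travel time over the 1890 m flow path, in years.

307

Convert K: 8.12e-06 m/s × 86400 = 0.7016 m/day.
Hydraulic gradient i = (204.02 − 193.12) / 1890 = 10.9 / 1890 = 0.005767.
Darcy flux q = K · i = 0.7016 × 0.005767 = 0.004046 m/day.
Seepage velocity v = q / n_e = 0.004046 / 0.24 = 0.01686 m/day.
Travel time t = L / v = 1890 / 0.01686 = 1.121e+05 days = 306.9 years.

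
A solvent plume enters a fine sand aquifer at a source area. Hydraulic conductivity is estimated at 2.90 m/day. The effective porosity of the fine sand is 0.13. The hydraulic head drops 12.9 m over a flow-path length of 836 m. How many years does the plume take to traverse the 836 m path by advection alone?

Hydraulic gradient i = Δh / L = 12.9 / 836 = 0.01543.
Darcy flux q = K · i = 2.900 × 0.01543 = 0.04475 m/day.
Seepage velocity v = q / n_e = 0.04475 / 0.13 = 0.3442 m/day.
Travel time t = L / v = 836 / 0.3442 = 2429 days = 6.649 years.

6.65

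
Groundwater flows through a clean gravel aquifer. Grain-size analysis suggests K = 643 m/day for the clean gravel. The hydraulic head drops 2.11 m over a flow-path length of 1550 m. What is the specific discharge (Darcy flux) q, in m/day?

0.875

Hydraulic gradient i = Δh / L = 2.11 / 1550 = 0.001361.
Specific discharge q = K · i = 643.0 × 0.001361 = 0.8753 m/day.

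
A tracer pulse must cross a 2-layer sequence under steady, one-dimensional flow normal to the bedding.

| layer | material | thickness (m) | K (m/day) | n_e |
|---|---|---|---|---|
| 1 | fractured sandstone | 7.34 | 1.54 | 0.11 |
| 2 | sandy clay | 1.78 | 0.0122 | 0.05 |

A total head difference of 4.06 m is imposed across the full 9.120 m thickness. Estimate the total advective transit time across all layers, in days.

With flow normal to the layers, continuity requires the same specific discharge q through every layer.
Σ(b_i/K_i) = 7.34/1.54 + 1.78/0.0122 = 150.7 d.
q = Δh / Σ(b_i/K_i) = 4.06 / 150.7 = 0.02695 m/day.
In each layer the seepage velocity is v_i = q/n_i, so the layer transit time is t_i = b_i·n_i / q:
  layer 1 (fractured sandstone): t_1 = 7.34 × 0.11 / 0.02695 = 29.96 d
  layer 2 (sandy clay): t_2 = 1.78 × 0.05 / 0.02695 = 3.303 d
Total t = Σ t_i = 33.27 days.

33.3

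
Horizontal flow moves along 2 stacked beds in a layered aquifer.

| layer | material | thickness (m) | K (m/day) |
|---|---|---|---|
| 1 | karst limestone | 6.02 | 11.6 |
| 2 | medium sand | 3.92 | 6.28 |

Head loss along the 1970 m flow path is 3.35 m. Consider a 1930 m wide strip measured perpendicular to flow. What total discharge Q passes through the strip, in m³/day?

310

Flow is parallel to layering, so each bed carries its own Darcy discharge and the transmissivities add.
Σ(K_i·b_i) = 11.6×6.02 + 6.28×3.92 = 94.45 m²/day.
Hydraulic gradient i = Δh / L = 3.35 / 1970 = 0.001701.
Q = Σ(K_i·b_i) · W · i = 94.45 × 1930 × 0.001701 = 310.0 m³/day.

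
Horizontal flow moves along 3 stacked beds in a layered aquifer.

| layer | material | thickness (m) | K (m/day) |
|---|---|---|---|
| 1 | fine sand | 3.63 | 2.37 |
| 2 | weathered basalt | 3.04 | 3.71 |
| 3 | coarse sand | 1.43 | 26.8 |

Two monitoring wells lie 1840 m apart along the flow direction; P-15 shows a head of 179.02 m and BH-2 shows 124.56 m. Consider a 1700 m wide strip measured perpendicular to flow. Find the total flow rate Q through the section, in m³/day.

2930

Flow is parallel to layering, so each bed carries its own Darcy discharge and the transmissivities add.
Σ(K_i·b_i) = 2.37×3.63 + 3.71×3.04 + 26.8×1.43 = 58.21 m²/day.
Hydraulic gradient i = (179.02 − 124.56) / 1840 = 54.46 / 1840 = 0.02960.
Q = Σ(K_i·b_i) · W · i = 58.21 × 1700 × 0.02960 = 2929 m³/day.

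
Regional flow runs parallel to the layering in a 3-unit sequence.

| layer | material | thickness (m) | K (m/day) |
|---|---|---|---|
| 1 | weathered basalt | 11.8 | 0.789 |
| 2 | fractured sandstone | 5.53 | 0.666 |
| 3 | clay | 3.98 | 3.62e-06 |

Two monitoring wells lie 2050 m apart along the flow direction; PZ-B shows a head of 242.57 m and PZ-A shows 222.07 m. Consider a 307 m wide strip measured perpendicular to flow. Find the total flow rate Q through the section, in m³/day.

39.9

Flow is parallel to layering, so each bed carries its own Darcy discharge and the transmissivities add.
Σ(K_i·b_i) = 0.789×11.8 + 0.666×5.53 + 3.62e-06×3.98 = 12.99 m²/day.
Hydraulic gradient i = (242.57 − 222.07) / 2050 = 20.5 / 2050 = 0.01000.
Q = Σ(K_i·b_i) · W · i = 12.99 × 307 × 0.01000 = 39.89 m³/day.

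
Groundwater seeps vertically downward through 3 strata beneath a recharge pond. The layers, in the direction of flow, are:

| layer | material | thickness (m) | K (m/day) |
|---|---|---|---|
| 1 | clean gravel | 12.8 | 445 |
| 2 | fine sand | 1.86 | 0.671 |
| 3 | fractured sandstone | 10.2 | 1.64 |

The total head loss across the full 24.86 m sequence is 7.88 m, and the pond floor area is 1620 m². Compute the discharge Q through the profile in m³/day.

1420

Flow is perpendicular to layering, so the layers act in series and the equivalent K is the thickness-weighted harmonic mean.
Total thickness L = 12.8 + 1.86 + 10.2 = 24.86 m.
Σ(b_i/K_i) = 12.8/445 + 1.86/0.671 + 10.2/1.64 = 9.020 d.
K_eq = L / Σ(b_i/K_i) = 24.86 / 9.020 = 2.756 m/day.
Q = K_eq · A · (Δh/L) = 2.756 × 1620 × (7.88/24.86) = 1415 m³/day.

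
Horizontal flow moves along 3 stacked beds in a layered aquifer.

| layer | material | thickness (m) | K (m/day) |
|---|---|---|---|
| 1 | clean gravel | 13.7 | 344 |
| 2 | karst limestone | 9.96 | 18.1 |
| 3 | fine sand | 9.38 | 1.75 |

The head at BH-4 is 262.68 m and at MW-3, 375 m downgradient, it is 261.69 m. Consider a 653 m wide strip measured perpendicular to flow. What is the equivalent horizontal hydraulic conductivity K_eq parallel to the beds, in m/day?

Flow is parallel to layering, so each bed carries its own Darcy discharge and the transmissivities add.
Σ(K_i·b_i) = 344×13.7 + 18.1×9.96 + 1.75×9.38 = 4909 m²/day.
Total thickness b = 33.04 m, so K_eq = Σ(K_i·b_i)/b = 148.6 m/day.

149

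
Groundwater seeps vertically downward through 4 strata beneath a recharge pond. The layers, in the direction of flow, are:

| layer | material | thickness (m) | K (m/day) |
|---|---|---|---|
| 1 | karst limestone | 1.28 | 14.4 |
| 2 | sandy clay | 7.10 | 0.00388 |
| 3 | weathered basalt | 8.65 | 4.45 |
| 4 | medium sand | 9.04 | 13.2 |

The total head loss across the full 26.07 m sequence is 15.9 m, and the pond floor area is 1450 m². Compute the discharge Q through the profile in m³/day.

Flow is perpendicular to layering, so the layers act in series and the equivalent K is the thickness-weighted harmonic mean.
Total thickness L = 1.28 + 7.10 + 8.65 + 9.04 = 26.07 m.
Σ(b_i/K_i) = 1.28/14.4 + 7.10/0.00388 + 8.65/4.45 + 9.04/13.2 = 1833 d.
K_eq = L / Σ(b_i/K_i) = 26.07 / 1833 = 0.01423 m/day.
Q = K_eq · A · (Δh/L) = 0.01423 × 1450 × (15.9/26.07) = 12.58 m³/day.

12.6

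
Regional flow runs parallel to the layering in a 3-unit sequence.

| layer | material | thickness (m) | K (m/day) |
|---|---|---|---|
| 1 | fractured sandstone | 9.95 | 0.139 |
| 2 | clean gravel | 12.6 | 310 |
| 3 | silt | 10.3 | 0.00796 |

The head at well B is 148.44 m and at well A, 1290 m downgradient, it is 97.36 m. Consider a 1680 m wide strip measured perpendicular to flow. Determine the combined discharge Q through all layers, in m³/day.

Flow is parallel to layering, so each bed carries its own Darcy discharge and the transmissivities add.
Σ(K_i·b_i) = 0.139×9.95 + 310×12.6 + 0.00796×10.3 = 3907 m²/day.
Hydraulic gradient i = (148.44 − 97.36) / 1290 = 51.08 / 1290 = 0.03960.
Q = Σ(K_i·b_i) · W · i = 3907 × 1680 × 0.03960 = 2.599e+05 m³/day.

260000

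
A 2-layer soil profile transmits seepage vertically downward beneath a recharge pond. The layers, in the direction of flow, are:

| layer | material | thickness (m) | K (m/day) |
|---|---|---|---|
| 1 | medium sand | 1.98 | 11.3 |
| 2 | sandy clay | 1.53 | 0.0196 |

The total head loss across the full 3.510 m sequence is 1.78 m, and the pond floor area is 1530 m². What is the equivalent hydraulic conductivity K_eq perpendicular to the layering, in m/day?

Flow is perpendicular to layering, so the layers act in series and the equivalent K is the thickness-weighted harmonic mean.
Total thickness L = 1.98 + 1.53 = 3.510 m.
Σ(b_i/K_i) = 1.98/11.3 + 1.53/0.0196 = 78.24 d.
K_eq = L / Σ(b_i/K_i) = 3.510 / 78.24 = 0.04486 m/day.

0.0449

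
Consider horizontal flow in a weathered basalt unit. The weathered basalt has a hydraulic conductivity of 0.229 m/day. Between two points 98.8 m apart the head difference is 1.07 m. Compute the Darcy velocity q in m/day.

0.00248

Hydraulic gradient i = Δh / L = 1.07 / 98.8 = 0.01083.
Specific discharge q = K · i = 0.2290 × 0.01083 = 0.002480 m/day.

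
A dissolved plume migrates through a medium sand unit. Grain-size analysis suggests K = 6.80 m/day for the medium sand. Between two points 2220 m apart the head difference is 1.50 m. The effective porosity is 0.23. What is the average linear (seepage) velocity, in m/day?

0.0200

Hydraulic gradient i = Δh / L = 1.50 / 2220 = 0.0006757.
Darcy flux q = K · i = 6.800 × 0.0006757 = 0.004595 m/day.
Seepage velocity v = q / n_e = 0.004595 / 0.23 = 0.01998 m/day.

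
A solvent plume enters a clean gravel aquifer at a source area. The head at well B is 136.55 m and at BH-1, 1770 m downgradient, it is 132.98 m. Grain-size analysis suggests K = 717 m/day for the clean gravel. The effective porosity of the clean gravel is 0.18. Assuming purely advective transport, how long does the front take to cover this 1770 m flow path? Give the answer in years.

0.603

Hydraulic gradient i = (136.55 − 132.98) / 1770 = 3.57 / 1770 = 0.002017.
Darcy flux q = K · i = 717.0 × 0.002017 = 1.446 m/day.
Seepage velocity v = q / n_e = 1.446 / 0.18 = 8.034 m/day.
Travel time t = L / v = 1770 / 8.034 = 220.3 days = 0.6032 years.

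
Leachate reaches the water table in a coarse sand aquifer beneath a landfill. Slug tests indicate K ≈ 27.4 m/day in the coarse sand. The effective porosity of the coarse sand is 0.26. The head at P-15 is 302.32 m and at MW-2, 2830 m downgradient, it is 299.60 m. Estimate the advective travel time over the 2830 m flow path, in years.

Hydraulic gradient i = (302.32 − 299.60) / 2830 = 2.72 / 2830 = 0.0009611.
Darcy flux q = K · i = 27.40 × 0.0009611 = 0.02633 m/day.
Seepage velocity v = q / n_e = 0.02633 / 0.26 = 0.1013 m/day.
Travel time t = L / v = 2830 / 0.1013 = 27940 days = 76.50 years.

76.5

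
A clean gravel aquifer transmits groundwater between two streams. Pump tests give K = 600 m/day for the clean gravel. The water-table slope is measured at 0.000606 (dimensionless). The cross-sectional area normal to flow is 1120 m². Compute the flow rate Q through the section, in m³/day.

407

Hydraulic gradient i = 0.000606.
Darcy's law: Q = K · A · i = 600.0 × 1120 × 0.0006060 = 407.2 m³/day.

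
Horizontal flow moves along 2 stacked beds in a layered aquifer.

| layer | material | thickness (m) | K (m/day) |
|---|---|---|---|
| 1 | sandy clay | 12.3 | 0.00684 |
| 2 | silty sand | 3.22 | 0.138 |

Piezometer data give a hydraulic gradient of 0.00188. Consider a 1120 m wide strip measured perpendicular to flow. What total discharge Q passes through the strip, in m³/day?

1.11

Flow is parallel to layering, so each bed carries its own Darcy discharge and the transmissivities add.
Σ(K_i·b_i) = 0.00684×12.3 + 0.138×3.22 = 0.5285 m²/day.
Hydraulic gradient i = 0.00188.
Q = Σ(K_i·b_i) · W · i = 0.5285 × 1120 × 0.001880 = 1.113 m³/day.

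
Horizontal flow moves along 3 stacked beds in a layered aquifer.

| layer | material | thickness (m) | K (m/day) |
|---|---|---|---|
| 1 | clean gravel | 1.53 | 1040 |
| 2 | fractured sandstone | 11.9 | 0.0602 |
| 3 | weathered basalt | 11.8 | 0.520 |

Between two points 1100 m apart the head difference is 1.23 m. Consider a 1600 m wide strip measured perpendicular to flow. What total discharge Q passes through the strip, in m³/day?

2860

Flow is parallel to layering, so each bed carries its own Darcy discharge and the transmissivities add.
Σ(K_i·b_i) = 1040×1.53 + 0.0602×11.9 + 0.520×11.8 = 1598 m²/day.
Hydraulic gradient i = Δh / L = 1.23 / 1100 = 0.001118.
Q = Σ(K_i·b_i) · W · i = 1598 × 1600 × 0.001118 = 2859 m³/day.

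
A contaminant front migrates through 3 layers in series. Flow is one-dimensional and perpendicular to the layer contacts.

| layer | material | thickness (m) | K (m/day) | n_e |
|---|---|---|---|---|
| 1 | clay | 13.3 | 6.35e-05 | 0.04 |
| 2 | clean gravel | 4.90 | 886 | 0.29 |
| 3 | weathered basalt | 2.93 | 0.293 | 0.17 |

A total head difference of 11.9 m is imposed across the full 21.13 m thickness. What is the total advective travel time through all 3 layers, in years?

118

With flow normal to the layers, continuity requires the same specific discharge q through every layer.
Σ(b_i/K_i) = 13.3/6.35e-05 + 4.90/886 + 2.93/0.293 = 2.095e+05 d.
q = Δh / Σ(b_i/K_i) = 11.9 / 2.095e+05 = 5.681e-05 m/day.
In each layer the seepage velocity is v_i = q/n_i, so the layer transit time is t_i = b_i·n_i / q:
  layer 1 (clay): t_1 = 13.3 × 0.04 / 5.681e-05 = 9364 d
  layer 2 (clean gravel): t_2 = 4.90 × 0.29 / 5.681e-05 = 25012 d
  layer 3 (weathered basalt): t_3 = 2.93 × 0.17 / 5.681e-05 = 8767 d
Total t = Σ t_i = 43143 days = 118.1 years.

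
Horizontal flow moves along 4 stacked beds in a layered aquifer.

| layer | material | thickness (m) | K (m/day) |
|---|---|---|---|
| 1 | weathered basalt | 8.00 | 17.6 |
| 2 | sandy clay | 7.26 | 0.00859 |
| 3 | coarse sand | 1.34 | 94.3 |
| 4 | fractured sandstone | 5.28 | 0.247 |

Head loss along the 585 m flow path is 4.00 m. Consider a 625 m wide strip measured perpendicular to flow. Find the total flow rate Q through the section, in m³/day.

1150

Flow is parallel to layering, so each bed carries its own Darcy discharge and the transmissivities add.
Σ(K_i·b_i) = 17.6×8.00 + 0.00859×7.26 + 94.3×1.34 + 0.247×5.28 = 268.5 m²/day.
Hydraulic gradient i = Δh / L = 4.00 / 585 = 0.006838.
Q = Σ(K_i·b_i) · W · i = 268.5 × 625 × 0.006838 = 1148 m³/day.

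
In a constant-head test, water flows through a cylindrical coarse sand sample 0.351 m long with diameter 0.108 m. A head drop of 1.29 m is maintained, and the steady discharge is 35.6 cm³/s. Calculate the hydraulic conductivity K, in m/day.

Cross-sectional area A = π·(d/2)² = π × (0.108/2)² = 0.009161 m².
Convert discharge: 35.6 cm³/s = 3.560e-05 m³/s.
Darcy's law rearranged: K = Q·L / (A·Δh) = 3.560e-05 × 0.351 / (0.009161 × 1.29) = 0.001057 m/s = 91.36 m/day.

91.4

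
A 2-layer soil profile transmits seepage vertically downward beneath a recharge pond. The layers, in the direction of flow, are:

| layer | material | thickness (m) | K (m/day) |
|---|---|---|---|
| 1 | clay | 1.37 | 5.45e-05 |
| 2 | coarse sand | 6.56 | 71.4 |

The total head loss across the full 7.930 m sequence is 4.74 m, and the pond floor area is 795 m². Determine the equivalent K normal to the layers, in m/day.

0.000315

Flow is perpendicular to layering, so the layers act in series and the equivalent K is the thickness-weighted harmonic mean.
Total thickness L = 1.37 + 6.56 = 7.930 m.
Σ(b_i/K_i) = 1.37/5.45e-05 + 6.56/71.4 = 25138 d.
K_eq = L / Σ(b_i/K_i) = 7.930 / 25138 = 0.0003155 m/day.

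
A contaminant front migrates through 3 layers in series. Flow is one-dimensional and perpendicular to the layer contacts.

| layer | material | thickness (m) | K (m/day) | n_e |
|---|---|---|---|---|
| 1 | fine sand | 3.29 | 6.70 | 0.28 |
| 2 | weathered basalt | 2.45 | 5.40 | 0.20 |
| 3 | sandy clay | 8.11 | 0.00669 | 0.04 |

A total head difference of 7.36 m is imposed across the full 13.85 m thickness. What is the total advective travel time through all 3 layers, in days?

With flow normal to the layers, continuity requires the same specific discharge q through every layer.
Σ(b_i/K_i) = 3.29/6.70 + 2.45/5.40 + 8.11/0.00669 = 1213 d.
q = Δh / Σ(b_i/K_i) = 7.36 / 1213 = 0.006067 m/day.
In each layer the seepage velocity is v_i = q/n_i, so the layer transit time is t_i = b_i·n_i / q:
  layer 1 (fine sand): t_1 = 3.29 × 0.28 / 0.006067 = 151.8 d
  layer 2 (weathered basalt): t_2 = 2.45 × 0.20 / 0.006067 = 80.77 d
  layer 3 (sandy clay): t_3 = 8.11 × 0.04 / 0.006067 = 53.47 d
Total t = Σ t_i = 286.1 days.

286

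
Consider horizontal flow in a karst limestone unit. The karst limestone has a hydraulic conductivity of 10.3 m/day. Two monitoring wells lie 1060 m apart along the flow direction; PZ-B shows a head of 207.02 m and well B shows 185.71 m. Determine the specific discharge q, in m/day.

0.207

Hydraulic gradient i = (207.02 − 185.71) / 1060 = 21.31 / 1060 = 0.02010.
Specific discharge q = K · i = 10.30 × 0.02010 = 0.2071 m/day.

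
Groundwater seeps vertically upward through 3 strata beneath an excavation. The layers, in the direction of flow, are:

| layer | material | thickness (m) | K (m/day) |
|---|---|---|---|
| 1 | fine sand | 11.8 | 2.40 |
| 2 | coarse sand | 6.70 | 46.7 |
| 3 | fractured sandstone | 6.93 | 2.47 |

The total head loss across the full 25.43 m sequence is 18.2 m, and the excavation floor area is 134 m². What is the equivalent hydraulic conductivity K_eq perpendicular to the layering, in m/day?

Flow is perpendicular to layering, so the layers act in series and the equivalent K is the thickness-weighted harmonic mean.
Total thickness L = 11.8 + 6.70 + 6.93 = 25.43 m.
Σ(b_i/K_i) = 11.8/2.40 + 6.70/46.7 + 6.93/2.47 = 7.866 d.
K_eq = L / Σ(b_i/K_i) = 25.43 / 7.866 = 3.233 m/day.

3.23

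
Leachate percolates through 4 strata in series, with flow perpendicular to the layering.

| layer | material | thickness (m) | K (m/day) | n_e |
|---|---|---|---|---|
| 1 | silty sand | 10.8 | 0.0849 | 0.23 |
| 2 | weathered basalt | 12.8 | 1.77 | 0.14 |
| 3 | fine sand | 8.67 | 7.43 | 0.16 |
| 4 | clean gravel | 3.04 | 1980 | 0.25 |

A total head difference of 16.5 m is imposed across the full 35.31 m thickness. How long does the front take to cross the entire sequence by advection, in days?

With flow normal to the layers, continuity requires the same specific discharge q through every layer.
Σ(b_i/K_i) = 10.8/0.0849 + 12.8/1.77 + 8.67/7.43 + 3.04/1980 = 135.6 d.
q = Δh / Σ(b_i/K_i) = 16.5 / 135.6 = 0.1217 m/day.
In each layer the seepage velocity is v_i = q/n_i, so the layer transit time is t_i = b_i·n_i / q:
  layer 1 (silty sand): t_1 = 10.8 × 0.23 / 0.1217 = 20.42 d
  layer 2 (weathered basalt): t_2 = 12.8 × 0.14 / 0.1217 = 14.73 d
  layer 3 (fine sand): t_3 = 8.67 × 0.16 / 0.1217 = 11.40 d
  layer 4 (clean gravel): t_4 = 3.04 × 0.25 / 0.1217 = 6.246 d
Total t = Σ t_i = 52.79 days.

52.8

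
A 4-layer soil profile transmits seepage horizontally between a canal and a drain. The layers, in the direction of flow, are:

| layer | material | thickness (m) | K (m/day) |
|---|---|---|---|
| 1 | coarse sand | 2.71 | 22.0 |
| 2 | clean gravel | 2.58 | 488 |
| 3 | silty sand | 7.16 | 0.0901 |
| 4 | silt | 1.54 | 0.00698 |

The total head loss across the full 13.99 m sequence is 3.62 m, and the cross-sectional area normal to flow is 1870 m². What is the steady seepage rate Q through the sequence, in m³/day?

22.5

Flow is perpendicular to layering, so the layers act in series and the equivalent K is the thickness-weighted harmonic mean.
Total thickness L = 2.71 + 2.58 + 7.16 + 1.54 = 13.99 m.
Σ(b_i/K_i) = 2.71/22.0 + 2.58/488 + 7.16/0.0901 + 1.54/0.00698 = 300.2 d.
K_eq = L / Σ(b_i/K_i) = 13.99 / 300.2 = 0.04660 m/day.
Q = K_eq · A · (Δh/L) = 0.04660 × 1870 × (3.62/13.99) = 22.55 m³/day.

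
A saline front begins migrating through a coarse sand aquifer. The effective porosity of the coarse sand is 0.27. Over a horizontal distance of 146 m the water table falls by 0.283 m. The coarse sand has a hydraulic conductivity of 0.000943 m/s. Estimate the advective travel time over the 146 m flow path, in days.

250

Convert K: 0.000943 m/s × 86400 = 81.48 m/day.
Hydraulic gradient i = Δh / L = 0.283 / 146 = 0.001938.
Darcy flux q = K · i = 81.48 × 0.001938 = 0.1579 m/day.
Seepage velocity v = q / n_e = 0.1579 / 0.27 = 0.5849 m/day.
Travel time t = L / v = 146 / 0.5849 = 249.6 days.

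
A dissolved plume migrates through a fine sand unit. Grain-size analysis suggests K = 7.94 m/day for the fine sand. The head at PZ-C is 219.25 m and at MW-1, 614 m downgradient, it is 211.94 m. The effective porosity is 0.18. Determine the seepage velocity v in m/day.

0.525

Hydraulic gradient i = (219.25 − 211.94) / 614 = 7.31 / 614 = 0.01191.
Darcy flux q = K · i = 7.940 × 0.01191 = 0.09453 m/day.
Seepage velocity v = q / n_e = 0.09453 / 0.18 = 0.5252 m/day.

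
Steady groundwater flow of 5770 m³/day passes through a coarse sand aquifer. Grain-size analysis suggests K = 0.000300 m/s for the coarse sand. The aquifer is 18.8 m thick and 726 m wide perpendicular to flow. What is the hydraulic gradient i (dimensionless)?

0.0163

Convert K: 0.000300 m/s × 86400 = 25.92 m/day.
Cross-sectional area A = 726 × 18.8 = 13649 m².
From Q = K·A·i, i = Q / (K·A) = 5770 / (25.92 × 13649) = 0.01631.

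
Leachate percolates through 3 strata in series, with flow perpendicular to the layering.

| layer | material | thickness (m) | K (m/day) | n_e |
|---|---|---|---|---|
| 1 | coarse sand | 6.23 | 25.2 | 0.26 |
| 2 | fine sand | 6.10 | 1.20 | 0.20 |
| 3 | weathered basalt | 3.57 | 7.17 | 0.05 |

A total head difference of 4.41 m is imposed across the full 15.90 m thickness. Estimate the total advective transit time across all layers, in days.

3.99

With flow normal to the layers, continuity requires the same specific discharge q through every layer.
Σ(b_i/K_i) = 6.23/25.2 + 6.10/1.20 + 3.57/7.17 = 5.828 d.
q = Δh / Σ(b_i/K_i) = 4.41 / 5.828 = 0.7566 m/day.
In each layer the seepage velocity is v_i = q/n_i, so the layer transit time is t_i = b_i·n_i / q:
  layer 1 (coarse sand): t_1 = 6.23 × 0.26 / 0.7566 = 2.141 d
  layer 2 (fine sand): t_2 = 6.10 × 0.20 / 0.7566 = 1.612 d
  layer 3 (weathered basalt): t_3 = 3.57 × 0.05 / 0.7566 = 0.2359 d
Total t = Σ t_i = 3.989 days.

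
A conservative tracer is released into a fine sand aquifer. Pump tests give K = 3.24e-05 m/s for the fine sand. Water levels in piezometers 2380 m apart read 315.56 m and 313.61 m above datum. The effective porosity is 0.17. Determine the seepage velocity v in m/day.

0.0135

Convert K: 3.24e-05 m/s × 86400 = 2.799 m/day.
Hydraulic gradient i = (315.56 − 313.61) / 2380 = 1.95 / 2380 = 0.0008193.
Darcy flux q = K · i = 2.799 × 0.0008193 = 0.002294 m/day.
Seepage velocity v = q / n_e = 0.002294 / 0.17 = 0.01349 m/day.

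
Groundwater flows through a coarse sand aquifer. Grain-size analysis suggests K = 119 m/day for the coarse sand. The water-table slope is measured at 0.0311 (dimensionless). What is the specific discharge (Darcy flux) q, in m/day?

Hydraulic gradient i = 0.0311.
Specific discharge q = K · i = 119.0 × 0.03110 = 3.701 m/day.

3.70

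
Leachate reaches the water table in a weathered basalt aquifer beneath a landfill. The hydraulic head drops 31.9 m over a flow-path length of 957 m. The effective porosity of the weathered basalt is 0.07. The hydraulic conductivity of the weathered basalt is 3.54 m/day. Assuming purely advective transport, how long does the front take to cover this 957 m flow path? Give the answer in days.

568

Hydraulic gradient i = Δh / L = 31.9 / 957 = 0.03333.
Darcy flux q = K · i = 3.540 × 0.03333 = 0.1180 m/day.
Seepage velocity v = q / n_e = 0.1180 / 0.07 = 1.686 m/day.
Travel time t = L / v = 957 / 1.686 = 567.7 days.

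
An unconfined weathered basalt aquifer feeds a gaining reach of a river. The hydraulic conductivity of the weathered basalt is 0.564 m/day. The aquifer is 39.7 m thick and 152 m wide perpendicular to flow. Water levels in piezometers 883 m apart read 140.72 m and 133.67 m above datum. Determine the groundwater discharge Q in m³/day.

27.2

Cross-sectional area A = 152 × 39.7 = 6034 m².
Hydraulic gradient i = (140.72 − 133.67) / 883 = 7.05 / 883 = 0.007984.
Darcy's law: Q = K · A · i = 0.5640 × 6034 × 0.007984 = 27.17 m³/day.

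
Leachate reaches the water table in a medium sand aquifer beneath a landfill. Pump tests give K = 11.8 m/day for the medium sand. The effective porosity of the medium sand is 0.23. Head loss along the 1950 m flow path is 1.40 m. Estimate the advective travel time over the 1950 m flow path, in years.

145

Hydraulic gradient i = Δh / L = 1.40 / 1950 = 0.0007179.
Darcy flux q = K · i = 11.80 × 0.0007179 = 0.008472 m/day.
Seepage velocity v = q / n_e = 0.008472 / 0.23 = 0.03683 m/day.
Travel time t = L / v = 1950 / 0.03683 = 52940 days = 144.9 years.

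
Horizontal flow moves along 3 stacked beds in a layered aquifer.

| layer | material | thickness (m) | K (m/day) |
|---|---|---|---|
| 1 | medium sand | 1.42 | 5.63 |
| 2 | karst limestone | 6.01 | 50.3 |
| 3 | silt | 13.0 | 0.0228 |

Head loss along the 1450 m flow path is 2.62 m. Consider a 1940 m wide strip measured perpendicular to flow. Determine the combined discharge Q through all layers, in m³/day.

1090

Flow is parallel to layering, so each bed carries its own Darcy discharge and the transmissivities add.
Σ(K_i·b_i) = 5.63×1.42 + 50.3×6.01 + 0.0228×13.0 = 310.6 m²/day.
Hydraulic gradient i = Δh / L = 2.62 / 1450 = 0.001807.
Q = Σ(K_i·b_i) · W · i = 310.6 × 1940 × 0.001807 = 1089 m³/day.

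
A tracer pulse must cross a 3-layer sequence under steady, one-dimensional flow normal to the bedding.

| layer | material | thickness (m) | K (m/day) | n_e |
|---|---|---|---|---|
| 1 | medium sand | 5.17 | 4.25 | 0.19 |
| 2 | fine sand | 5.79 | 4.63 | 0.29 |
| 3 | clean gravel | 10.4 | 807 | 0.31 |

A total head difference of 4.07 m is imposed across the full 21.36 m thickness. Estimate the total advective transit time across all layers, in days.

With flow normal to the layers, continuity requires the same specific discharge q through every layer.
Σ(b_i/K_i) = 5.17/4.25 + 5.79/4.63 + 10.4/807 = 2.480 d.
q = Δh / Σ(b_i/K_i) = 4.07 / 2.480 = 1.641 m/day.
In each layer the seepage velocity is v_i = q/n_i, so the layer transit time is t_i = b_i·n_i / q:
  layer 1 (medium sand): t_1 = 5.17 × 0.19 / 1.641 = 0.5985 d
  layer 2 (fine sand): t_2 = 5.79 × 0.29 / 1.641 = 1.023 d
  layer 3 (clean gravel): t_3 = 10.4 × 0.31 / 1.641 = 1.964 d
Total t = Σ t_i = 3.586 days.

3.59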